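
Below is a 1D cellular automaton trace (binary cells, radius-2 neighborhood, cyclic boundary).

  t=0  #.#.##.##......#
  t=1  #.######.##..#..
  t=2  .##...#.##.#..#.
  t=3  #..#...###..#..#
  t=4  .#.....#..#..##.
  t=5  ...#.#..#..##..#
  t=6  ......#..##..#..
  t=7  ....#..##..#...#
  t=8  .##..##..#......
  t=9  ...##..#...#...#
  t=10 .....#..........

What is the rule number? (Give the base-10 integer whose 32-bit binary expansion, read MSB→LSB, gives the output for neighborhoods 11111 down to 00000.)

  [31] ##### => .  t=1,i=4
  [30] ####. => #  t=1,i=6
  [29] ###.# => .  t=1,i=7
  [28] ###.. => .  t=3,i=9
  [27] ##.## => #  t=0,i=6
  [26] ##.#. => .  t=0,i=1
  [25] ##..# => #  t=1,i=11
  [24] ##... => #  t=0,i=9
  [23] #.### => #  t=1,i=2
  [22] #.##. => #  t=0,i=4
  [21] #.#.# => #  t=0,i=2
  [20] #.#.. => .  t=2,i=11
  [19] #..## => #  t=2,i=0
  [18] #..#. => .  t=1,i=12
  [17] #...# => .  t=2,i=4
  [16] #.... => #  t=0,i=10
  [15] .#### => .  t=1,i=3
  [14] .###. => .  t=3,i=8
  [13] .##.# => #  t=0,i=0
  [12] .##.. => .  t=0,i=8
  [11] .#.## => #  t=0,i=3
  [10] .#.#. => .  t=5,i=4
  [9] .#..# => #  t=1,i=14
  [8] .#... => .  t=3,i=4
  [7] ..### => #  t=3,i=7
  [6] ..##. => .  t=0,i=15
  [5] ..#.# => .  t=1,i=0
  [4] ..#.. => .  t=1,i=13
  [3] ...## => .  t=0,i=14
  [2] ...#. => .  t=2,i=5
  [1] ....# => #  t=0,i=13
  [0] ..... => .  t=0,i=11
  bits 01001011111010010010101010000010 = 1273571970

1273571970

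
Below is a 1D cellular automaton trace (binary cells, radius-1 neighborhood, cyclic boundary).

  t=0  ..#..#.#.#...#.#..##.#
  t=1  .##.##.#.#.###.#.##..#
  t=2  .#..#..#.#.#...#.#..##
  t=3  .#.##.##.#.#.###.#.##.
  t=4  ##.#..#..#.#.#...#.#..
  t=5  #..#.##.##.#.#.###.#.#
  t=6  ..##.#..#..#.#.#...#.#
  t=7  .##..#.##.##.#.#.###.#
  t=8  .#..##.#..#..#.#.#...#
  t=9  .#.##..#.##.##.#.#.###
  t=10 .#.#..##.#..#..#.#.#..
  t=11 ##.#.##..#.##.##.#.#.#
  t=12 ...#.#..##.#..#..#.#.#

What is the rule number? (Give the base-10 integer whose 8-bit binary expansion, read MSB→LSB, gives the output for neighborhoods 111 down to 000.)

  ###|.  b7=0 t=1,i=12
  ##.|.  b6=0 t=0,i=19
  #.#|.  b5=0 t=0,i=6
  #..|.  b4=0 t=0,i=0
  .##|#  b3=1 t=0,i=18
  .#.|#  b2=1 t=0,i=2
  ..#|#  b1=1 t=0,i=1
  ...|#  b0=1 t=0,i=11
  bits 00001111 = 15

15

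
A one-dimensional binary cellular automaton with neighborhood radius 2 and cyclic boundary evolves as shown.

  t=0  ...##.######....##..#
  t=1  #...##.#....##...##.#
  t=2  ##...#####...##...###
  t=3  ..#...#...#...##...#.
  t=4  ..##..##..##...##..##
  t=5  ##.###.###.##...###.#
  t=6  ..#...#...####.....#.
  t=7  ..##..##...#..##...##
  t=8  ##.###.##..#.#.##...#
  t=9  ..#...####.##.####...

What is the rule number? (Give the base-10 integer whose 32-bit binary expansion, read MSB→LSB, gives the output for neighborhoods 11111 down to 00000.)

257539376

  nb #####: next=.  (t=0,i=8, bit31=0)
  nb ####.: next=.  (t=0,i=10, bit30=0)
  nb ###.#: next=.  (t=5,i=1, bit29=0)
  nb ###..: next=.  (t=0,i=11, bit28=0)
  nb ##.##: next=#  (t=0,i=5, bit27=1)
  nb ##.#.: next=#  (t=1,i=6, bit26=1)
  nb ##..#: next=#  (t=0,i=18, bit25=1)
  nb ##...: next=#  (t=0,i=12, bit24=1)
  nb #.###: next=.  (t=0,i=6, bit23=0)
  nb #.##.: next=#  (t=1,i=20, bit22=1)
  nb #.#.#: next=.  (t=8,i=13, bit21=0)
  nb #.#..: next=#  (t=1,i=7, bit20=1)
  nb #..##: next=#  (t=4,i=1, bit19=1)
  nb #..#.: next=.  (t=0,i=19, bit18=0)
  nb #...#: next=.  (t=0,i=1, bit17=0)
  nb #....: next=#  (t=0,i=13, bit16=1)
  nb .####: next=#  (t=0,i=7, bit15=1)
  nb .###.: next=.  (t=5,i=0, bit14=0)
  nb .##.#: next=#  (t=0,i=4, bit13=1)
  nb .##..: next=#  (t=0,i=17, bit12=1)
  nb .#.##: next=#  (t=8,i=14, bit11=1)
  nb .#.#.: next=#  (t=8,i=12, bit10=1)
  nb .#..#: next=.  (t=7,i=12, bit9=0)
  nb .#...: next=#  (t=0,i=0, bit8=1)
  nb ..###: next=.  (t=2,i=5, bit7=0)
  nb ..##.: next=.  (t=0,i=3, bit6=0)
  nb ..#.#: next=#  (t=8,i=11, bit5=1)
  nb ..#..: next=#  (t=0,i=20, bit4=1)
  nb ...##: next=.  (t=0,i=2, bit3=0)
  nb ...#.: next=.  (t=3,i=1, bit2=0)
  nb ....#: next=.  (t=0,i=14, bit1=0)
  nb .....: next=.  (t=6,i=16, bit0=0)
  bits 00001111010110011011110100110000 = 257539376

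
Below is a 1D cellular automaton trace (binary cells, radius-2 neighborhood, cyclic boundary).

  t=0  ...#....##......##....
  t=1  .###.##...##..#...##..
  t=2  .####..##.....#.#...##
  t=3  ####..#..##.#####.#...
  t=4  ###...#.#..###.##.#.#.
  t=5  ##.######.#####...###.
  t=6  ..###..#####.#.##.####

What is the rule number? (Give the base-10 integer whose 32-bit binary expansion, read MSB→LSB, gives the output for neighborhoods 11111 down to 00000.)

  nb #####: next=.  (t=3,i=14, bit31=0)
  nb ####.: next=#  (t=2,i=3, bit30=1)
  nb ###.#: next=#  (t=1,i=3, bit29=1)
  nb ###..: next=.  (t=2,i=4, bit28=0)
  nb ##.##: next=#  (t=1,i=4, bit27=1)
  nb ##.#.: next=.  (t=3,i=17, bit26=0)
  nb ##..#: next=.  (t=1,i=12, bit25=0)
  nb ##...: next=#  (t=0,i=10, bit24=1)
  nb #.###: next=#  (t=2,i=1, bit23=1)
  nb #.##.: next=.  (t=1,i=5, bit22=0)
  nb #.#.#: next=#  (t=4,i=18, bit21=1)
  nb #.#..: next=#  (t=2,i=16, bit20=1)
  nb #..##: next=#  (t=2,i=6, bit19=1)
  nb #..#.: next=.  (t=1,i=13, bit18=0)
  nb #...#: next=#  (t=1,i=8, bit17=1)
  nb #....: next=#  (t=0,i=5, bit16=1)
  nb .####: next=#  (t=2,i=2, bit15=1)
  nb .###.: next=#  (t=1,i=2, bit14=1)
  nb .##.#: next=.  (t=2,i=21, bit13=0)
  nb .##..: next=.  (t=0,i=9, bit12=0)
  nb .#.##: next=.  (t=4,i=21, bit11=0)
  nb .#.#.: next=#  (t=2,i=15, bit10=1)
  nb .#..#: next=.  (t=3,i=7, bit9=0)
  nb .#...: next=.  (t=0,i=4, bit8=0)
  nb ..###: next=#  (t=1,i=1, bit7=1)
  nb ..##.: next=.  (t=0,i=8, bit6=0)
  nb ..#.#: next=#  (t=2,i=14, bit5=1)
  nb ..#..: next=#  (t=0,i=3, bit4=1)
  nb ...##: next=.  (t=0,i=7, bit3=0)
  nb ...#.: next=#  (t=0,i=2, bit2=1)
  nb ....#: next=#  (t=0,i=1, bit1=1)
  nb .....: next=.  (t=0,i=0, bit0=0)
  bits 01101001101110111100010010110110 = 1773913270

1773913270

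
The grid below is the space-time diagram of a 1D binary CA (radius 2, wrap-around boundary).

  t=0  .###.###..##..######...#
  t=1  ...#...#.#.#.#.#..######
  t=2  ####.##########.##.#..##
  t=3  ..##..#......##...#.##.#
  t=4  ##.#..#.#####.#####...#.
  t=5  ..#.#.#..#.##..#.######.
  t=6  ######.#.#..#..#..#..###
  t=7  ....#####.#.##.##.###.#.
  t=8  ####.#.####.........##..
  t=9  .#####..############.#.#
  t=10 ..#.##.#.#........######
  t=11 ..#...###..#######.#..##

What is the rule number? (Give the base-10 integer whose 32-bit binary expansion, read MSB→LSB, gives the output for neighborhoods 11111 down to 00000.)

  nb #####: next=.  (t=0,i=16, bit31=0)
  nb ####.: next=#  (t=0,i=18, bit30=1)
  nb ###.#: next=#  (t=0,i=3, bit29=1)
  nb ###..: next=#  (t=0,i=7, bit28=1)
  nb ##.##: next=.  (t=0,i=4, bit27=0)
  nb ##.#.: next=#  (t=2,i=18, bit26=1)
  nb ##..#: next=.  (t=0,i=8, bit25=0)
  nb ##...: next=#  (t=0,i=20, bit24=1)
  nb #.###: next=.  (t=0,i=1, bit23=0)
  nb #.##.: next=.  (t=2,i=16, bit22=0)
  nb #.#.#: next=#  (t=1,i=9, bit21=1)
  nb #.#..: next=.  (t=1,i=15, bit20=0)
  nb #..##: next=#  (t=0,i=9, bit19=1)
  nb #..#.: next=.  (t=3,i=5, bit18=0)
  nb #...#: next=#  (t=0,i=21, bit17=1)
  nb #....: next=#  (t=3,i=8, bit16=1)
  nb .####: next=#  (t=0,i=15, bit15=1)
  nb .###.: next=.  (t=0,i=2, bit14=0)
  nb .##.#: next=.  (t=2,i=17, bit13=0)
  nb .##..: next=#  (t=0,i=11, bit12=1)
  nb .#.##: next=.  (t=0,i=0, bit11=0)
  nb .#.#.: next=#  (t=1,i=8, bit10=1)
  nb .#..#: next=#  (t=1,i=16, bit9=1)
  nb .#...: next=.  (t=1,i=4, bit8=0)
  nb ..###: next=.  (t=0,i=14, bit7=0)
  nb ..##.: next=.  (t=0,i=10, bit6=0)
  nb ..#.#: next=#  (t=0,i=23, bit5=1)
  nb ..#..: next=#  (t=1,i=3, bit4=1)
  nb ...##: next=#  (t=3,i=12, bit3=1)
  nb ...#.: next=#  (t=0,i=22, bit2=1)
  nb ....#: next=#  (t=3,i=11, bit1=1)
  nb .....: next=#  (t=3,i=9, bit0=1)
  bits 01110101001010111001011000111111 = 1965790783

1965790783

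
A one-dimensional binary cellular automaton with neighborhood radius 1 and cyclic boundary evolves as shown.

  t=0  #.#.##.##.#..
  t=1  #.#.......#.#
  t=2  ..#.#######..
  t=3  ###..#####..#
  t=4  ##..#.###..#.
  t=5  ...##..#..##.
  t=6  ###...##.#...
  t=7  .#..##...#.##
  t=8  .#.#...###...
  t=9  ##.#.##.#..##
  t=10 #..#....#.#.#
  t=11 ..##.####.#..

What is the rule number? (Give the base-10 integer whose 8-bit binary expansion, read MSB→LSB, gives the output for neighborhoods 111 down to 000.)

135

  [7] ### => #  t=2,i=5
  [6] ##. => .  t=0,i=5
  [5] #.# => .  t=0,i=1
  [4] #.. => .  t=0,i=11
  [3] .## => .  t=0,i=4
  [2] .#. => #  t=0,i=0
  [1] ..# => #  t=0,i=12
  [0] ... => #  t=1,i=4
  bits 10000111 = 135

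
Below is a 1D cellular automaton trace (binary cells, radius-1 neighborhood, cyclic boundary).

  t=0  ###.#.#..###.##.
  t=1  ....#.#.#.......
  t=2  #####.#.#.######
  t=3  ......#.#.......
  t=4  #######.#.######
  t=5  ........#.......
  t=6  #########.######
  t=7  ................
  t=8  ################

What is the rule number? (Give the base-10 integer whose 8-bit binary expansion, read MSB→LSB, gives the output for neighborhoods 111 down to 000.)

  nb ###: next=.  (t=0,i=1, bit7=0)
  nb ##.: next=.  (t=0,i=2, bit6=0)
  nb #.#: next=.  (t=0,i=3, bit5=0)
  nb #..: next=.  (t=0,i=7, bit4=0)
  nb .##: next=.  (t=0,i=0, bit3=0)
  nb .#.: next=#  (t=0,i=4, bit2=1)
  nb ..#: next=#  (t=0,i=8, bit1=1)
  nb ...: next=#  (t=1,i=0, bit0=1)
  bits 00000111 = 7

7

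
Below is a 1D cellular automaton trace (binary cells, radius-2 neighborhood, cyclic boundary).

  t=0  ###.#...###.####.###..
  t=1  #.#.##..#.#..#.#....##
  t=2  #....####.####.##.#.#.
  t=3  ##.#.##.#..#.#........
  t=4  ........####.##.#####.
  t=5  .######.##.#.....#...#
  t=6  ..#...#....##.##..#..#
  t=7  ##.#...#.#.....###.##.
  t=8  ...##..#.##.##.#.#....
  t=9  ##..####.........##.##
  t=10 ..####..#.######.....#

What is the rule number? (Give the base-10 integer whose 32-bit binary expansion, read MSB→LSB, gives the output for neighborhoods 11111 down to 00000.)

589075363

  ##### -> .   bit 31 = 0  t=4,i=18
  ####. -> .   bit 30 = 0  t=0,i=14
  ###.# -> #   bit 29 = 1  t=0,i=2
  ###.. -> .   bit 28 = 0  t=0,i=19
  ##.## -> .   bit 27 = 0  t=0,i=11
  ##.#. -> .   bit 26 = 0  t=0,i=3
  ##..# -> #   bit 25 = 1  t=0,i=20
  ##... -> #   bit 24 = 1  t=4,i=21
  #.### -> .   bit 23 = 0  t=0,i=12
  #.##. -> .   bit 22 = 0  t=1,i=4
  #.#.# -> .   bit 21 = 0  t=1,i=2
  #.#.. -> #   bit 20 = 1  t=0,i=4
  #..## -> #   bit 19 = 1  t=0,i=21
  #..#. -> #   bit 18 = 1  t=1,i=7
  #...# -> .   bit 17 = 0  t=0,i=6
  #.... -> .   bit 16 = 0  t=1,i=17
  .#### -> #   bit 15 = 1  t=0,i=13
  .###. -> .   bit 14 = 0  t=0,i=1
  .##.# -> .   bit 13 = 0  t=2,i=16
  .##.. -> #   bit 12 = 1  t=1,i=5
  .#.## -> .   bit 11 = 0  t=1,i=3
  .#.#. -> .   bit 10 = 0  t=1,i=9
  .#..# -> #   bit 9 = 1  t=1,i=11
  .#... -> #   bit 8 = 1  t=0,i=5
  ..### -> #   bit 7 = 1  t=0,i=0
  ..##. -> .   bit 6 = 0  t=3,i=0
  ..#.# -> #   bit 5 = 1  t=1,i=8
  ..#.. -> .   bit 4 = 0  t=5,i=17
  ...## -> .   bit 3 = 0  t=0,i=7
  ...#. -> .   bit 2 = 0  t=5,i=16
  ....# -> #   bit 1 = 1  t=1,i=18
  ..... -> #   bit 0 = 1  t=3,i=16
  bits 00100011000111001001001110100011 = 589075363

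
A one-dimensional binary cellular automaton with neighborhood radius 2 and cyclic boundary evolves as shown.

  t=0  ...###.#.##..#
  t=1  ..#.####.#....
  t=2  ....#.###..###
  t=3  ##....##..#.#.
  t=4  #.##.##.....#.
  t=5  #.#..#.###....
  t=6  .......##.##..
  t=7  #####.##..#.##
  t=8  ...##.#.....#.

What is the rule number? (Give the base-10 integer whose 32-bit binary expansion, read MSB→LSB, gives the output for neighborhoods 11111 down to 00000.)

1709785161

  [31] ##### => .  t=7,i=0
  [30] ####. => #  t=1,i=6
  [29] ###.# => #  t=0,i=5
  [28] ###.. => .  t=2,i=8
  [27] ##.## => .  t=4,i=4
  [26] ##.#. => #  t=0,i=6
  [25] ##..# => .  t=0,i=11
  [24] ##... => #  t=2,i=0
  [23] #.### => #  t=1,i=4
  [22] #.##. => #  t=0,i=9
  [21] #.#.# => #  t=0,i=7
  [20] #.#.. => .  t=1,i=9
  [19] #..## => #  t=2,i=10
  [18] #..#. => .  t=0,i=12
  [17] #...# => .  t=0,i=1
  [16] #.... => #  t=1,i=11
  [15] .#### => .  t=1,i=5
  [14] .###. => #  t=0,i=4
  [13] .##.# => .  t=4,i=3
  [12] .##.. => .  t=0,i=10
  [11] .#.## => .  t=0,i=8
  [10] .#.#. => .  t=3,i=11
  [9] .#..# => .  t=5,i=3
  [8] .#... => .  t=0,i=0
  [7] ..### => .  t=0,i=3
  [6] ..##. => #  t=3,i=6
  [5] ..#.# => .  t=1,i=2
  [4] ..#.. => .  t=0,i=13
  [3] ...## => #  t=0,i=2
  [2] ...#. => .  t=1,i=1
  [1] ....# => .  t=1,i=0
  [0] ..... => #  t=1,i=12
  bits 01100101111010010100000001001001 = 1709785161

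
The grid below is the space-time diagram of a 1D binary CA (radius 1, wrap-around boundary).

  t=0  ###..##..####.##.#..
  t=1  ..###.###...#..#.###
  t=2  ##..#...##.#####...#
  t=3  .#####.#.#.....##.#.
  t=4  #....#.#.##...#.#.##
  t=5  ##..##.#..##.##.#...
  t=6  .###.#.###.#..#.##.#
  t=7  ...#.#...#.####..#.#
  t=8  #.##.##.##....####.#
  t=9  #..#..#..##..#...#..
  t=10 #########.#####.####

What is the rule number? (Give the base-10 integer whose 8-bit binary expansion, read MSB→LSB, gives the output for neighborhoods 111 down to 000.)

86

  ###|.  b7=0 t=0,i=1
  ##.|#  b6=1 t=0,i=2
  #.#|.  b5=0 t=0,i=13
  #..|#  b4=1 t=0,i=3
  .##|.  b3=0 t=0,i=0
  .#.|#  b2=1 t=0,i=17
  ..#|#  b1=1 t=0,i=4
  ...|.  b0=0 t=1,i=10
  bits 01010110 = 86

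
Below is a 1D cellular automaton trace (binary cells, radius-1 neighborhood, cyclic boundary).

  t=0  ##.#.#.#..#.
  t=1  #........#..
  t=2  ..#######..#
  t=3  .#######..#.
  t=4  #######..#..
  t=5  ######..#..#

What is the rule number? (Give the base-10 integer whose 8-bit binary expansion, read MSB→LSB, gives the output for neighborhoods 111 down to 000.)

139

  ###|#  b7=1 t=2,i=3
  ##.|.  b6=0 t=0,i=1
  #.#|.  b5=0 t=0,i=2
  #..|.  b4=0 t=0,i=8
  .##|#  b3=1 t=0,i=0
  .#.|.  b2=0 t=0,i=3
  ..#|#  b1=1 t=0,i=9
  ...|#  b0=1 t=1,i=2
  bits 10001011 = 139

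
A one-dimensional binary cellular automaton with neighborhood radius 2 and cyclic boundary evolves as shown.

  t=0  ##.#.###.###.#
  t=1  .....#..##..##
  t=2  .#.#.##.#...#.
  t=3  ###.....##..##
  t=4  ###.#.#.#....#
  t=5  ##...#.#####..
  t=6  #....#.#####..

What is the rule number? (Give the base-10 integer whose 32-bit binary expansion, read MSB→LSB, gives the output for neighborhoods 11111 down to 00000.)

  [31] ##### => #  t=3,i=0
  [30] ####. => #  t=3,i=1
  [29] ###.# => .  t=0,i=1
  [28] ###.. => #  t=3,i=2
  [27] ##.## => #  t=0,i=8
  [26] ##.#. => .  t=0,i=2
  [25] ##..# => .  t=1,i=10
  [24] ##... => .  t=1,i=0
  [23] #.### => #  t=0,i=5
  [22] #.##. => .  t=2,i=5
  [21] #.#.# => .  t=0,i=3
  [20] #.#.. => #  t=2,i=8
  [19] #..## => .  t=1,i=7
  [18] #..#. => #  t=2,i=0
  [17] #...# => .  t=2,i=10
  [16] #.... => #  t=1,i=1
  [15] .#### => #  t=3,i=13
  [14] .###. => .  t=0,i=0
  [13] .##.# => .  t=2,i=6
  [12] .##.. => .  t=1,i=9
  [11] .#.## => .  t=0,i=4
  [10] .#.#. => #  t=2,i=2
  [9] .#..# => #  t=1,i=6
  [8] .#... => #  t=2,i=9
  [7] ..### => .  t=3,i=12
  [6] ..##. => #  t=1,i=8
  [5] ..#.# => #  t=2,i=1
  [4] ..#.. => #  t=1,i=5
  [3] ...## => .  t=3,i=7
  [2] ...#. => .  t=1,i=4
  [1] ....# => #  t=1,i=3
  [0] ..... => .  t=1,i=2
  bits 11011000100101011000011101110010 = 3633678194

3633678194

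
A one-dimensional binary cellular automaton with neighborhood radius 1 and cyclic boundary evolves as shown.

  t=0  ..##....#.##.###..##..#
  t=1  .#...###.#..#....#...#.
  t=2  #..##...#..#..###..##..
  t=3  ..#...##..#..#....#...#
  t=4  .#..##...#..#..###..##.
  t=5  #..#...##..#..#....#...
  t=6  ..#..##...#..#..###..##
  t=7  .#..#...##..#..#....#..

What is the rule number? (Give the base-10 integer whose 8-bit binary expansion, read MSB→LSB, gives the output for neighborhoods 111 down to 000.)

  ###|.  b7=0 t=0,i=14
  ##.|.  b6=0 t=0,i=3
  #.#|#  b5=1 t=0,i=9
  #..|.  b4=0 t=0,i=0
  .##|.  b3=0 t=0,i=2
  .#.|.  b2=0 t=0,i=8
  ..#|#  b1=1 t=0,i=1
  ...|#  b0=1 t=0,i=5
  bits 00100011 = 35

35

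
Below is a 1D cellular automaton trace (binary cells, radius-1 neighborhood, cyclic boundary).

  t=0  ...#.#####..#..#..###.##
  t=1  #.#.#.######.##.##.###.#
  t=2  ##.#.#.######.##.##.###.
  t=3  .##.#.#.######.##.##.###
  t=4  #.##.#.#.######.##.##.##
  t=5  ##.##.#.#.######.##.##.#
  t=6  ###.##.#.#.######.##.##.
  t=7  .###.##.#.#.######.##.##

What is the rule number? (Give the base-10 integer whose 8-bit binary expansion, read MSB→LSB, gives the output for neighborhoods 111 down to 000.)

242

  ### -> #   bit 7 = 1  t=0,i=6
  ##. -> #   bit 6 = 1  t=0,i=9
  #.# -> #   bit 5 = 1  t=0,i=4
  #.. -> #   bit 4 = 1  t=0,i=0
  .## -> .   bit 3 = 0  t=0,i=5
  .#. -> .   bit 2 = 0  t=0,i=3
  ..# -> #   bit 1 = 1  t=0,i=2
  ... -> .   bit 0 = 0  t=0,i=1
  bits 11110010 = 242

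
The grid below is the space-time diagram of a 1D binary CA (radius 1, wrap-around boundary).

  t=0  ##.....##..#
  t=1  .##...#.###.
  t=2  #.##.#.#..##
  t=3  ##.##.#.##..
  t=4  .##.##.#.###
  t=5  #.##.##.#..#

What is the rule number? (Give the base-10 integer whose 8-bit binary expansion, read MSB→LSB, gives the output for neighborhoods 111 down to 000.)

  ###|.  b7=0 t=0,i=0
  ##.|#  b6=1 t=0,i=1
  #.#|#  b5=1 t=1,i=7
  #..|#  b4=1 t=0,i=2
  .##|.  b3=0 t=0,i=7
  .#.|.  b2=0 t=1,i=6
  ..#|#  b1=1 t=0,i=6
  ...|.  b0=0 t=0,i=3
  bits 01110010 = 114

114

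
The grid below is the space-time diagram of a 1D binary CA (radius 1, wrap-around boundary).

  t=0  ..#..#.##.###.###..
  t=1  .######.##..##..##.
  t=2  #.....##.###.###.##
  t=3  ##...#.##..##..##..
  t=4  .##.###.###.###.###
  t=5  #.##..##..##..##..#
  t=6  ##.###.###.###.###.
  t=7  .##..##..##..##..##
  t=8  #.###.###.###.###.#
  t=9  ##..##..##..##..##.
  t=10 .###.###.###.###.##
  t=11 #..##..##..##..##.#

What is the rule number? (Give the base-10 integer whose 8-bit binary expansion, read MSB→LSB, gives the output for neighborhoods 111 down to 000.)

  ###|.  b7=0 t=0,i=11
  ##.|#  b6=1 t=0,i=8
  #.#|#  b5=1 t=0,i=6
  #..|#  b4=1 t=0,i=3
  .##|.  b3=0 t=0,i=7
  .#.|#  b2=1 t=0,i=2
  ..#|#  b1=1 t=0,i=1
  ...|.  b0=0 t=0,i=0
  bits 01110110 = 118

118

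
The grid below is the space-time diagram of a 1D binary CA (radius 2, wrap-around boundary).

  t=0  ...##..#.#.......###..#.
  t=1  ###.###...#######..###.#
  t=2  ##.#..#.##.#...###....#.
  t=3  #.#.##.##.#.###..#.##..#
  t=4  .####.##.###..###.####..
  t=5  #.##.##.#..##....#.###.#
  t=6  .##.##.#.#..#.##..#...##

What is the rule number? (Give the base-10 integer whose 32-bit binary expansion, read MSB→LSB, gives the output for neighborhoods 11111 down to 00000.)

  nb #####: next=.  (t=1,i=12, bit31=0)
  nb ####.: next=#  (t=1,i=1, bit30=1)
  nb ###.#: next=.  (t=1,i=2, bit29=0)
  nb ###..: next=#  (t=0,i=19, bit28=1)
  nb ##.##: next=#  (t=1,i=3, bit27=1)
  nb ##.#.: next=#  (t=2,i=2, bit26=1)
  nb ##..#: next=#  (t=0,i=5, bit25=1)
  nb ##...: next=.  (t=1,i=7, bit24=0)
  nb #.###: next=.  (t=1,i=4, bit23=0)
  nb #.##.: next=#  (t=2,i=0, bit22=1)
  nb #.#.#: next=#  (t=3,i=2, bit21=1)
  nb #.#..: next=.  (t=0,i=9, bit20=0)
  nb #..##: next=.  (t=1,i=18, bit19=0)
  nb #..#.: next=#  (t=0,i=6, bit18=1)
  nb #...#: next=#  (t=1,i=8, bit17=1)
  nb #....: next=#  (t=0,i=0, bit16=1)
  nb .####: next=#  (t=1,i=0, bit15=1)
  nb .###.: next=.  (t=0,i=18, bit14=0)
  nb .##.#: next=.  (t=2,i=1, bit13=0)
  nb .##..: next=#  (t=0,i=4, bit12=1)
  nb .#.##: next=#  (t=2,i=7, bit11=1)
  nb .#.#.: next=.  (t=0,i=8, bit10=0)
  nb .#..#: next=#  (t=2,i=4, bit9=1)
  nb .#...: next=#  (t=0,i=10, bit8=1)
  nb ..###: next=.  (t=0,i=17, bit7=0)
  nb ..##.: next=.  (t=0,i=3, bit6=0)
  nb ..#.#: next=.  (t=0,i=7, bit5=0)
  nb ..#..: next=.  (t=0,i=22, bit4=0)
  nb ...##: next=#  (t=0,i=2, bit3=1)
  nb ...#.: next=.  (t=2,i=21, bit2=0)
  nb ....#: next=#  (t=0,i=1, bit1=1)
  nb .....: next=#  (t=0,i=12, bit0=1)
  bits 01011110011001111001101100001011 = 1583848203

1583848203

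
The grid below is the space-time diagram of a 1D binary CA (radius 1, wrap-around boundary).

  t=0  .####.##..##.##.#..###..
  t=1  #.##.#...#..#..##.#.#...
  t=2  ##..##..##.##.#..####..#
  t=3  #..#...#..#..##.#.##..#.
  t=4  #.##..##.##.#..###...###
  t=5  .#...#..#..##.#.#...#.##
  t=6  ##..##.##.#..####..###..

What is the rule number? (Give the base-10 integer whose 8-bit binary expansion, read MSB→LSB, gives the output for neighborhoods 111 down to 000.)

166

  ###|#  b7=1 t=0,i=2
  ##.|.  b6=0 t=0,i=4
  #.#|#  b5=1 t=0,i=5
  #..|.  b4=0 t=0,i=8
  .##|.  b3=0 t=0,i=1
  .#.|#  b2=1 t=0,i=16
  ..#|#  b1=1 t=0,i=0
  ...|.  b0=0 t=0,i=23
  bits 10100110 = 166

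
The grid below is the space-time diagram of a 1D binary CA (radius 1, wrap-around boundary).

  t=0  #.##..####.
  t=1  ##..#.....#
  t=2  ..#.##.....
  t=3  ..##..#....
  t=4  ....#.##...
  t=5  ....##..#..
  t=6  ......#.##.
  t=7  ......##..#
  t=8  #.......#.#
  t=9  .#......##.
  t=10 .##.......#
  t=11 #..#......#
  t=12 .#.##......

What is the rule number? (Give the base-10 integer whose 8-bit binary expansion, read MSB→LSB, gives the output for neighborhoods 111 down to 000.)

52

  ###|.  b7=0 t=0,i=7
  ##.|.  b6=0 t=0,i=3
  #.#|#  b5=1 t=0,i=1
  #..|#  b4=1 t=0,i=4
  .##|.  b3=0 t=0,i=2
  .#.|#  b2=1 t=0,i=0
  ..#|.  b1=0 t=0,i=5
  ...|.  b0=0 t=1,i=6
  bits 00110100 = 52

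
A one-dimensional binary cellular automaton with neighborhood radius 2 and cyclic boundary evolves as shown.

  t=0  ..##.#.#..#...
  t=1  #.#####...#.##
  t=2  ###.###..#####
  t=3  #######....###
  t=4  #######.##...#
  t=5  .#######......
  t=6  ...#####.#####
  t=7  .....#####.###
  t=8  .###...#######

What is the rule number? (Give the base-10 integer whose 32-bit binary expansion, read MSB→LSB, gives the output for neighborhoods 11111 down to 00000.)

  [31] ##### => #  t=1,i=4
  [30] ####. => #  t=1,i=5
  [29] ###.# => #  t=1,i=0
  [28] ###.. => #  t=1,i=6
  [27] ##.## => #  t=1,i=1
  [26] ##.#. => #  t=0,i=4
  [25] ##..# => .  t=2,i=7
  [24] ##... => .  t=1,i=7
  [23] #.### => #  t=1,i=2
  [22] #.##. => .  t=4,i=8
  [21] #.#.# => #  t=0,i=5
  [20] #.#.. => .  t=0,i=7
  [19] #..## => .  t=2,i=8
  [18] #..#. => .  t=0,i=9
  [17] #...# => .  t=1,i=8
  [16] #.... => #  t=0,i=12
  [15] .#### => .  t=1,i=3
  [14] .###. => #  t=1,i=13
  [13] .##.# => #  t=0,i=3
  [12] .##.. => .  t=4,i=9
  [11] .#.## => #  t=1,i=11
  [10] .#.#. => #  t=0,i=6
  [9] .#..# => .  t=0,i=8
  [8] .#... => .  t=0,i=11
  [7] ..### => .  t=2,i=9
  [6] ..##. => #  t=0,i=2
  [5] ..#.# => #  t=1,i=10
  [4] ..#.. => #  t=0,i=10
  [3] ...## => .  t=0,i=1
  [2] ...#. => #  t=1,i=9
  [1] ....# => #  t=0,i=0
  [0] ..... => #  t=0,i=13
  bits 11111100101000010110110001110111 = 4238437495

4238437495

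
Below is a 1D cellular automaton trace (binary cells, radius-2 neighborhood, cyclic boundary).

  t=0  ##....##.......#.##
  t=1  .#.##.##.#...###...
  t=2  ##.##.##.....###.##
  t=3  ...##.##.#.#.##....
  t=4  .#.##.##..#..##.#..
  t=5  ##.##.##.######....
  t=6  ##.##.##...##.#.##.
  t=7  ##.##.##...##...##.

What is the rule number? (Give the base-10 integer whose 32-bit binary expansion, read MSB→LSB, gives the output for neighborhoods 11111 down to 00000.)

2420995830

  nb #####: next=#  (t=5,i=11, bit31=1)
  nb ####.: next=.  (t=0,i=0, bit30=0)
  nb ###.#: next=.  (t=2,i=1, bit29=0)
  nb ###..: next=#  (t=0,i=1, bit28=1)
  nb ##.##: next=.  (t=1,i=5, bit27=0)
  nb ##.#.: next=.  (t=1,i=8, bit26=0)
  nb ##..#: next=.  (t=4,i=8, bit25=0)
  nb ##...: next=.  (t=0,i=2, bit24=0)
  nb #.###: next=.  (t=0,i=17, bit23=0)
  nb #.##.: next=#  (t=1,i=3, bit22=1)
  nb #.#.#: next=.  (t=3,i=9, bit21=0)
  nb #.#..: next=.  (t=1,i=9, bit20=0)
  nb #..##: next=#  (t=4,i=12, bit19=1)
  nb #..#.: next=#  (t=4,i=9, bit18=1)
  nb #...#: next=.  (t=1,i=11, bit17=0)
  nb #....: next=#  (t=0,i=3, bit16=1)
  nb .####: next=.  (t=0,i=18, bit15=0)
  nb .###.: next=#  (t=1,i=14, bit14=1)
  nb .##.#: next=#  (t=1,i=4, bit13=1)
  nb .##..: next=#  (t=0,i=7, bit12=1)
  nb .#.##: next=.  (t=0,i=16, bit11=0)
  nb .#.#.: next=#  (t=3,i=10, bit10=1)
  nb .#..#: next=#  (t=4,i=11, bit9=1)
  nb .#...: next=.  (t=1,i=10, bit8=0)
  nb ..###: next=#  (t=1,i=13, bit7=1)
  nb ..##.: next=#  (t=0,i=6, bit6=1)
  nb ..#.#: next=#  (t=0,i=15, bit5=1)
  nb ..#..: next=#  (t=4,i=10, bit4=1)
  nb ...##: next=.  (t=0,i=5, bit3=0)
  nb ...#.: next=#  (t=0,i=14, bit2=1)
  nb ....#: next=#  (t=0,i=4, bit1=1)
  nb .....: next=.  (t=0,i=10, bit0=0)
  bits 10010000010011010111011011110110 = 2420995830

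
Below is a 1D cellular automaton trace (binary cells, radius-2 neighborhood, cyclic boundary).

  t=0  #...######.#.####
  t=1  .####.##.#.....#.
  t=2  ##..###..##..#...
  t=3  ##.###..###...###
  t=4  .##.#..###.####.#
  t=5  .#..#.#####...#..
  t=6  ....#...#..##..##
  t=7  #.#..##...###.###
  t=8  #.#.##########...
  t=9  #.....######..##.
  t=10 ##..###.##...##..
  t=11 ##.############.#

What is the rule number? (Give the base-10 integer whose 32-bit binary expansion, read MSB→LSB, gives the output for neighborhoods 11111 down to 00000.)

2841268714

  nb #####: next=#  (t=0,i=6, bit31=1)
  nb ####.: next=.  (t=0,i=8, bit30=0)
  nb ###.#: next=#  (t=0,i=9, bit29=1)
  nb ###..: next=.  (t=0,i=0, bit28=0)
  nb ##.##: next=#  (t=1,i=5, bit27=1)
  nb ##.#.: next=.  (t=0,i=10, bit26=0)
  nb ##..#: next=.  (t=2,i=2, bit25=0)
  nb ##...: next=#  (t=0,i=1, bit24=1)
  nb #.###: next=.  (t=0,i=13, bit23=0)
  nb #.##.: next=#  (t=1,i=6, bit22=1)
  nb #.#.#: next=.  (t=0,i=11, bit21=0)
  nb #.#..: next=#  (t=1,i=9, bit20=1)
  nb #..##: next=#  (t=1,i=0, bit19=1)
  nb #..#.: next=.  (t=2,i=12, bit18=0)
  nb #...#: next=#  (t=0,i=2, bit17=1)
  nb #....: next=.  (t=1,i=11, bit16=0)
  nb .####: next=.  (t=0,i=5, bit15=0)
  nb .###.: next=#  (t=2,i=5, bit14=1)
  nb .##.#: next=.  (t=1,i=7, bit13=0)
  nb .##..: next=#  (t=2,i=1, bit12=1)
  nb .#.##: next=.  (t=0,i=12, bit11=0)
  nb .#.#.: next=.  (t=8,i=1, bit10=0)
  nb .#..#: next=.  (t=1,i=16, bit9=0)
  nb .#...: next=#  (t=1,i=10, bit8=1)
  nb ..###: next=#  (t=0,i=4, bit7=1)
  nb ..##.: next=#  (t=2,i=0, bit6=1)
  nb ..#.#: next=#  (t=5,i=4, bit5=1)
  nb ..#..: next=.  (t=1,i=15, bit4=0)
  nb ...##: next=#  (t=0,i=3, bit3=1)
  nb ...#.: next=.  (t=1,i=14, bit2=0)
  nb ....#: next=#  (t=1,i=13, bit1=1)
  nb .....: next=.  (t=1,i=12, bit0=0)
  bits 10101001010110100101000111101010 = 2841268714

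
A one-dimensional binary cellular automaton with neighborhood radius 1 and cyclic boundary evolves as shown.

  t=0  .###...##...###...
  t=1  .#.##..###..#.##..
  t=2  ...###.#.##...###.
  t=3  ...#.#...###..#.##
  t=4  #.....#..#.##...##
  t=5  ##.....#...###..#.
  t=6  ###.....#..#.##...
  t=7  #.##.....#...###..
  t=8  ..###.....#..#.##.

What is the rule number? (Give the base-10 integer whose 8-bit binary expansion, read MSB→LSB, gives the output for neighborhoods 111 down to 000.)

88

  [7] ### => .  t=0,i=2
  [6] ##. => #  t=0,i=3
  [5] #.# => .  t=1,i=2
  [4] #.. => #  t=0,i=4
  [3] .## => #  t=0,i=1
  [2] .#. => .  t=1,i=1
  [1] ..# => .  t=0,i=0
  [0] ... => .  t=0,i=5
  bits 01011000 = 88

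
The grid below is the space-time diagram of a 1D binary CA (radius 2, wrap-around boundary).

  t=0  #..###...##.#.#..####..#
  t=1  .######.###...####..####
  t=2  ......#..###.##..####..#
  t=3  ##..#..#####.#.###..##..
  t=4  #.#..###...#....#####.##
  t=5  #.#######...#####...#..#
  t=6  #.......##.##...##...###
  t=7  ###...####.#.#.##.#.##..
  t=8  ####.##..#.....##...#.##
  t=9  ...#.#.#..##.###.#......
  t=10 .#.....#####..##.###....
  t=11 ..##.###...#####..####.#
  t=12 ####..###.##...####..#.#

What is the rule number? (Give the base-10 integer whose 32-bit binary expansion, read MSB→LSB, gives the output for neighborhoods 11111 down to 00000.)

861496266

  ##### -> .   bit 31 = 0  t=1,i=3
  ####. -> .   bit 30 = 0  t=0,i=19
  ###.# -> #   bit 29 = 1  t=1,i=6
  ###.. -> #   bit 28 = 1  t=0,i=5
  ##.## -> .   bit 27 = 0  t=1,i=0
  ##.#. -> .   bit 26 = 0  t=0,i=11
  ##..# -> #   bit 25 = 1  t=0,i=1
  ##... -> #   bit 24 = 1  t=0,i=6
  #.### -> .   bit 23 = 0  t=1,i=1
  #.##. -> #   bit 22 = 1  t=2,i=13
  #.#.# -> .   bit 21 = 0  t=0,i=12
  #.#.. -> #   bit 20 = 1  t=0,i=14
  #..## -> #   bit 19 = 1  t=0,i=2
  #..#. -> .   bit 18 = 0  t=2,i=22
  #...# -> .   bit 17 = 0  t=0,i=7
  #.... -> #   bit 16 = 1  t=2,i=1
  .#### -> .   bit 15 = 0  t=0,i=18
  .###. -> #   bit 14 = 1  t=0,i=4
  .##.# -> #   bit 13 = 1  t=0,i=10
  .##.. -> .   bit 12 = 0  t=0,i=0
  .#.## -> .   bit 11 = 0  t=3,i=14
  .#.#. -> .   bit 10 = 0  t=0,i=13
  .#..# -> #   bit 9 = 1  t=0,i=15
  .#... -> #   bit 8 = 1  t=2,i=0
  ..### -> #   bit 7 = 1  t=0,i=3
  ..##. -> #   bit 6 = 1  t=0,i=9
  ..#.# -> .   bit 5 = 0  t=8,i=20
  ..#.. -> .   bit 4 = 0  t=2,i=6
  ...## -> #   bit 3 = 1  t=0,i=8
  ...#. -> .   bit 2 = 0  t=2,i=5
  ....# -> #   bit 1 = 1  t=2,i=4
  ..... -> .   bit 0 = 0  t=2,i=2
  bits 00110011010110010110001111001010 = 861496266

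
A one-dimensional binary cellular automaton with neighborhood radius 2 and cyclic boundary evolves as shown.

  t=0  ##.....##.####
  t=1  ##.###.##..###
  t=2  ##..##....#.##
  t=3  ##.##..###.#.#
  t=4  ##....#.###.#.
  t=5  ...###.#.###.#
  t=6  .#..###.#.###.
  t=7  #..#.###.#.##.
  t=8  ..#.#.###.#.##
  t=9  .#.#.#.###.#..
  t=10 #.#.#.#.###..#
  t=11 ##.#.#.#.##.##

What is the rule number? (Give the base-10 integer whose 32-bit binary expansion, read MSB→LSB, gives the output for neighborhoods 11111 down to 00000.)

  #####|#  b31=1 t=0,i=12
  ####.|#  b30=1 t=0,i=0
  ###.#|#  b29=1 t=1,i=1
  ###..|#  b28=1 t=0,i=1
  ##.##|.  b27=0 t=0,i=9
  ##.#.|#  b26=1 t=3,i=10
  ##..#|.  b25=0 t=1,i=9
  ##...|.  b24=0 t=0,i=2
  #.###|.  b23=0 t=0,i=10
  #.##.|.  b22=0 t=1,i=7
  #.#.#|.  b21=0 t=3,i=11
  #.#..|.  b20=0 t=5,i=13
  #..##|#  b19=1 t=1,i=10
  #..#.|#  b18=1 t=6,i=0
  #...#|#  b17=1 t=5,i=1
  #....|#  b16=1 t=0,i=3
  .####|#  b15=1 t=0,i=11
  .###.|#  b14=1 t=1,i=4
  .##.#|#  b13=1 t=0,i=8
  .##..|.  b12=0 t=1,i=8
  .#.##|#  b11=1 t=2,i=11
  .#.#.|#  b10=1 t=8,i=3
  .#..#|.  b9=0 t=6,i=2
  .#...|.  b8=0 t=5,i=0
  ..###|.  b7=0 t=1,i=11
  ..##.|#  b6=1 t=0,i=7
  ..#.#|.  b5=0 t=2,i=10
  ..#..|.  b4=0 t=6,i=1
  ...##|.  b3=0 t=0,i=6
  ...#.|#  b2=1 t=2,i=9
  ....#|#  b1=1 t=0,i=5
  .....|#  b0=1 t=0,i=4
  bits 11110100000011111110110001000111 = 4094684231

4094684231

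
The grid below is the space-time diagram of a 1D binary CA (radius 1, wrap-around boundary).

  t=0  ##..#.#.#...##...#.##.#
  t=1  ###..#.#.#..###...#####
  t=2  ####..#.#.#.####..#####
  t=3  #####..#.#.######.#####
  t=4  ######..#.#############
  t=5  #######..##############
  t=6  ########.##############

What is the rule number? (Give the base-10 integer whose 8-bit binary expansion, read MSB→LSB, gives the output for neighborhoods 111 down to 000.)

  ###|#  b7=1 t=0,i=0
  ##.|#  b6=1 t=0,i=1
  #.#|#  b5=1 t=0,i=5
  #..|#  b4=1 t=0,i=2
  .##|#  b3=1 t=0,i=12
  .#.|.  b2=0 t=0,i=4
  ..#|.  b1=0 t=0,i=3
  ...|.  b0=0 t=0,i=10
  bits 11111000 = 248

248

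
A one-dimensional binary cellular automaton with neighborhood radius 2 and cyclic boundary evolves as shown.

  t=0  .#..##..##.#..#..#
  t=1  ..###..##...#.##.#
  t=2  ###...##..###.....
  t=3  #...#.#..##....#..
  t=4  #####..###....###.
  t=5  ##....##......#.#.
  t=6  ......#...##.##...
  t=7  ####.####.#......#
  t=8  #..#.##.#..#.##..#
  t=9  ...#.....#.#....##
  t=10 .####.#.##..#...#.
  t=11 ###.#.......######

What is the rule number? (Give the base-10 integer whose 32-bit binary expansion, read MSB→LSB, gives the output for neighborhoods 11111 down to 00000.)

545948661

  #####|.  b31=0 t=4,i=2
  ####.|.  b30=0 t=4,i=3
  ###.#|#  b29=1 t=4,i=16
  ###..|.  b28=0 t=1,i=4
  ##.##|.  b27=0 t=4,i=17
  ##.#.|.  b26=0 t=0,i=10
  ##..#|.  b25=0 t=0,i=6
  ##...|.  b24=0 t=1,i=9
  #.###|#  b23=1 t=4,i=0
  #.##.|.  b22=0 t=1,i=14
  #.#.#|.  b21=0 t=5,i=16
  #.#..|.  b20=0 t=0,i=1
  #..##|#  b19=1 t=0,i=3
  #..#.|.  b18=0 t=0,i=13
  #...#|#  b17=1 t=1,i=10
  #....|.  b16=0 t=2,i=14
  .####|#  b15=1 t=4,i=1
  .###.|.  b14=0 t=1,i=3
  .##.#|.  b13=0 t=0,i=9
  .##..|.  b12=0 t=0,i=5
  .#.##|.  b11=0 t=1,i=13
  .#.#.|.  b10=0 t=0,i=0
  .#..#|#  b9=1 t=0,i=2
  .#...|#  b8=1 t=3,i=1
  ..###|#  b7=1 t=1,i=2
  ..##.|#  b6=1 t=0,i=4
  ..#.#|#  b5=1 t=0,i=17
  ..#..|#  b4=1 t=0,i=14
  ...##|.  b3=0 t=2,i=5
  ...#.|#  b2=1 t=1,i=11
  ....#|.  b1=0 t=2,i=16
  .....|#  b0=1 t=2,i=15
  bits 00100000100010101000001111110101 = 545948661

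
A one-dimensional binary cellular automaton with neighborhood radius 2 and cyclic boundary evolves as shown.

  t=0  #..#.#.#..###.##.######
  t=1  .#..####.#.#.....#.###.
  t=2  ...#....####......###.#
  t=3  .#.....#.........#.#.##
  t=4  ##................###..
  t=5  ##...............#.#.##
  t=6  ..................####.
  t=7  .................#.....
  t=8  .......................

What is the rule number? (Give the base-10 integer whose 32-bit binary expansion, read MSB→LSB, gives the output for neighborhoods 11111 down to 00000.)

  [31] ##### => #  t=0,i=19
  [30] ####. => .  t=0,i=22
  [29] ###.# => .  t=0,i=12
  [28] ###.. => .  t=0,i=0
  [27] ##.## => .  t=0,i=13
  [26] ##.#. => #  t=1,i=8
  [25] ##..# => #  t=0,i=1
  [24] ##... => .  t=2,i=12
  [23] #.### => #  t=0,i=17
  [22] #.##. => .  t=0,i=14
  [21] #.#.# => #  t=0,i=5
  [20] #.#.. => #  t=0,i=7
  [19] #..## => #  t=0,i=9
  [18] #..#. => .  t=0,i=2
  [17] #...# => #  t=2,i=1
  [16] #.... => .  t=1,i=13
  [15] .#### => .  t=0,i=18
  [14] .###. => #  t=0,i=11
  [13] .##.# => .  t=0,i=15
  [12] .##.. => #  t=4,i=1
  [11] .#.## => #  t=1,i=18
  [10] .#.#. => #  t=0,i=4
  [9] .#..# => .  t=0,i=8
  [8] .#... => .  t=1,i=12
  [7] ..### => .  t=0,i=10
  [6] ..##. => #  t=4,i=0
  [5] ..#.# => .  t=0,i=3
  [4] ..#.. => .  t=1,i=1
  [3] ...## => #  t=2,i=7
  [2] ...#. => .  t=1,i=16
  [1] ....# => .  t=1,i=15
  [0] ..... => .  t=1,i=14
  bits 10000110101110100101110001001000 = 2260360264

2260360264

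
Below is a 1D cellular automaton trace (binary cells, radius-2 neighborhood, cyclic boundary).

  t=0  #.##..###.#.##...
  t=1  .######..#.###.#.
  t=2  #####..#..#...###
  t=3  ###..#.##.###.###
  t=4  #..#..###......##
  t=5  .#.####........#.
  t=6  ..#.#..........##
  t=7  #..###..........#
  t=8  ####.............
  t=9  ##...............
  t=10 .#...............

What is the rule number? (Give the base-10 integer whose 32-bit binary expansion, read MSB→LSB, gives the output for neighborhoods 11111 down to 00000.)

  [31] ##### => #  t=1,i=3
  [30] ####. => .  t=1,i=5
  [29] ###.# => .  t=0,i=8
  [28] ###.. => .  t=1,i=6
  [27] ##.## => .  t=3,i=9
  [26] ##.#. => #  t=0,i=9
  [25] ##..# => #  t=0,i=4
  [24] ##... => .  t=0,i=14
  [23] #.### => .  t=1,i=11
  [22] #.##. => #  t=0,i=2
  [21] #.#.# => .  t=0,i=10
  [20] #.#.. => #  t=1,i=15
  [19] #..## => #  t=0,i=5
  [18] #..#. => .  t=1,i=8
  [17] #...# => #  t=0,i=15
  [16] #.... => .  t=4,i=10
  [15] .#### => #  t=1,i=2
  [14] .###. => .  t=0,i=7
  [13] .##.# => #  t=3,i=8
  [12] .##.. => #  t=0,i=3
  [11] .#.## => #  t=0,i=1
  [10] .#.#. => #  t=6,i=3
  [9] .#..# => #  t=1,i=16
  [8] .#... => #  t=2,i=11
  [7] ..### => #  t=0,i=6
  [6] ..##. => .  t=6,i=15
  [5] ..#.# => .  t=0,i=0
  [4] ..#.. => #  t=2,i=7
  [3] ...## => .  t=2,i=13
  [2] ...#. => .  t=0,i=16
  [1] ....# => .  t=4,i=13
  [0] ..... => .  t=4,i=11
  bits 10000110010110101011111110010000 = 2254094224

2254094224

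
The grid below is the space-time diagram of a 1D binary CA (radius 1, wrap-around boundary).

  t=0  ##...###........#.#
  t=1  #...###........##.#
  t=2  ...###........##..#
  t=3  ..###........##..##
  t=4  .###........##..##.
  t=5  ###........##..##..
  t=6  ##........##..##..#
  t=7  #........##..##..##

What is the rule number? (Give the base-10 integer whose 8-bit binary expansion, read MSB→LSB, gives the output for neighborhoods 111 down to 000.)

142

  [7] ### => #  t=0,i=0
  [6] ##. => .  t=0,i=1
  [5] #.# => .  t=0,i=17
  [4] #.. => .  t=0,i=2
  [3] .## => #  t=0,i=5
  [2] .#. => #  t=0,i=16
  [1] ..# => #  t=0,i=4
  [0] ... => .  t=0,i=3
  bits 10001110 = 142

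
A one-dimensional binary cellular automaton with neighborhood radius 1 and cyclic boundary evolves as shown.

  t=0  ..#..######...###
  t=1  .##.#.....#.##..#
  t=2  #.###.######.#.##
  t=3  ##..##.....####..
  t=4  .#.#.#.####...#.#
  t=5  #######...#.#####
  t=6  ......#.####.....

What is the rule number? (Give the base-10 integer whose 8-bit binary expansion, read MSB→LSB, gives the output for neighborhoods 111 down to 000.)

103

  ### -> .   bit 7 = 0  t=0,i=6
  ##. -> #   bit 6 = 1  t=0,i=10
  #.# -> #   bit 5 = 1  t=1,i=0
  #.. -> .   bit 4 = 0  t=0,i=0
  .## -> .   bit 3 = 0  t=0,i=5
  .#. -> #   bit 2 = 1  t=0,i=2
  ..# -> #   bit 1 = 1  t=0,i=1
  ... -> #   bit 0 = 1  t=0,i=12
  bits 01100111 = 103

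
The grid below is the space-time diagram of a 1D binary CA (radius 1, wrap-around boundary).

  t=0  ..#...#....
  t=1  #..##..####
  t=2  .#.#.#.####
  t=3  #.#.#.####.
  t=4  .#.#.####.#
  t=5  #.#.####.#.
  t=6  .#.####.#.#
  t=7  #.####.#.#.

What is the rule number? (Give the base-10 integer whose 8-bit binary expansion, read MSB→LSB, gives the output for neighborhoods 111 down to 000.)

185

  [7] ### => #  t=1,i=8
  [6] ##. => .  t=1,i=0
  [5] #.# => #  t=2,i=0
  [4] #.. => #  t=0,i=3
  [3] .## => #  t=1,i=3
  [2] .#. => .  t=0,i=2
  [1] ..# => .  t=0,i=1
  [0] ... => #  t=0,i=0
  bits 10111001 = 185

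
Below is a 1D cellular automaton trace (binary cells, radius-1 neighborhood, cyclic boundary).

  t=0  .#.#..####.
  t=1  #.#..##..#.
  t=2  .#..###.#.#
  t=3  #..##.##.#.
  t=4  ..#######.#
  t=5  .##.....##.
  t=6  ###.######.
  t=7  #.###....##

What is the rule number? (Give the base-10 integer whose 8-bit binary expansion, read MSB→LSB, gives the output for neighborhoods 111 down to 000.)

107

  nb ###: next=.  (t=0,i=7, bit7=0)
  nb ##.: next=#  (t=0,i=9, bit6=1)
  nb #.#: next=#  (t=0,i=2, bit5=1)
  nb #..: next=.  (t=0,i=4, bit4=0)
  nb .##: next=#  (t=0,i=6, bit3=1)
  nb .#.: next=.  (t=0,i=1, bit2=0)
  nb ..#: next=#  (t=0,i=0, bit1=1)
  nb ...: next=#  (t=5,i=4, bit0=1)
  bits 01101011 = 107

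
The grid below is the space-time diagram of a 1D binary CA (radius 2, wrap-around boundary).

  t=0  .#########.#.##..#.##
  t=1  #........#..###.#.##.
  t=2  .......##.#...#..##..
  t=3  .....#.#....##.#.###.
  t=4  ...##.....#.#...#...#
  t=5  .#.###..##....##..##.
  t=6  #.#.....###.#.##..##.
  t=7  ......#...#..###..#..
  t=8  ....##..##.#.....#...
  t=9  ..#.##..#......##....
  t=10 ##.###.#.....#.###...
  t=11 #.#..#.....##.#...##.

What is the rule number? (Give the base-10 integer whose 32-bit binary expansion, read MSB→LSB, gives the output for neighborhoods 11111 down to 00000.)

692460102

  ##### -> .   bit 31 = 0  t=0,i=3
  ####. -> .   bit 30 = 0  t=0,i=8
  ###.# -> #   bit 29 = 1  t=0,i=9
  ###.. -> .   bit 28 = 0  t=3,i=19
  ##.## -> #   bit 27 = 1  t=0,i=0
  ##.#. -> .   bit 26 = 0  t=0,i=10
  ##..# -> .   bit 25 = 0  t=0,i=15
  ##... -> #   bit 24 = 1  t=2,i=19
  #.### -> .   bit 23 = 0  t=0,i=1
  #.##. -> #   bit 22 = 1  t=0,i=13
  #.#.# -> .   bit 21 = 0  t=0,i=11
  #.#.. -> .   bit 20 = 0  t=1,i=0
  #..## -> .   bit 19 = 0  t=1,i=11
  #..#. -> #   bit 18 = 1  t=0,i=16
  #...# -> #   bit 17 = 1  t=2,i=12
  #.... -> .   bit 16 = 0  t=1,i=2
  .#### -> .   bit 15 = 0  t=0,i=2
  .###. -> .   bit 14 = 0  t=1,i=13
  .##.# -> .   bit 13 = 0  t=0,i=20
  .##.. -> #   bit 12 = 1  t=0,i=14
  .#.## -> #   bit 11 = 1  t=0,i=12
  .#.#. -> .   bit 10 = 0  t=3,i=6
  .#..# -> #   bit 9 = 1  t=1,i=10
  .#... -> .   bit 8 = 0  t=1,i=1
  ..### -> .   bit 7 = 0  t=1,i=12
  ..##. -> #   bit 6 = 1  t=2,i=7
  ..#.# -> .   bit 5 = 0  t=0,i=17
  ..#.. -> .   bit 4 = 0  t=1,i=9
  ...## -> .   bit 3 = 0  t=2,i=6
  ...#. -> #   bit 2 = 1  t=1,i=8
  ....# -> #   bit 1 = 1  t=1,i=7
  ..... -> .   bit 0 = 0  t=1,i=3
  bits 00101001010001100001101001000110 = 692460102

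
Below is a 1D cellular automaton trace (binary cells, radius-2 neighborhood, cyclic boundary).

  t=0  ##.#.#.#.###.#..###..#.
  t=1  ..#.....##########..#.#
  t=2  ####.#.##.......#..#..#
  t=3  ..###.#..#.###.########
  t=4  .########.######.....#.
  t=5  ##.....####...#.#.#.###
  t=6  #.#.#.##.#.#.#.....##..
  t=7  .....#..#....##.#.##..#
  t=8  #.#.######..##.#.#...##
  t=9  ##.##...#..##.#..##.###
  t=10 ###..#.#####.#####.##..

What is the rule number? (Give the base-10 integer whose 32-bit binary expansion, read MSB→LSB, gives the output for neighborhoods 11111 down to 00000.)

  #####|.  b31=0 t=1,i=10
  ####.|#  b30=1 t=1,i=16
  ###.#|#  b29=1 t=0,i=11
  ###..|.  b28=0 t=0,i=18
  ##.##|#  b27=1 t=3,i=14
  ##.#.|#  b26=1 t=0,i=2
  ##..#|.  b25=0 t=0,i=19
  ##...|#  b24=1 t=2,i=9
  #.###|#  b23=1 t=0,i=9
  #.##.|.  b22=0 t=0,i=0
  #.#.#|.  b21=0 t=0,i=3
  #.#..|#  b20=1 t=0,i=13
  #..##|#  b19=1 t=0,i=15
  #..#.|#  b18=1 t=0,i=20
  #...#|.  b17=0 t=5,i=12
  #....|.  b16=0 t=1,i=4
  .####|.  b15=0 t=1,i=9
  .###.|#  b14=1 t=0,i=10
  .##.#|.  b13=0 t=0,i=1
  .##..|.  b12=0 t=2,i=8
  .#.##|#  b11=1 t=0,i=8
  .#.#.|.  b10=0 t=0,i=4
  .#..#|#  b9=1 t=0,i=14
  .#...|#  b8=1 t=1,i=3
  ..###|#  b7=1 t=0,i=16
  ..##.|#  b6=1 t=6,i=19
  ..#.#|.  b5=0 t=0,i=21
  ..#..|#  b4=1 t=1,i=2
  ...##|#  b3=1 t=1,i=7
  ...#.|#  b2=1 t=2,i=15
  ....#|.  b1=0 t=1,i=6
  .....|#  b0=1 t=1,i=5
  bits 01101101100111000100101111011101 = 1838959581

1838959581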